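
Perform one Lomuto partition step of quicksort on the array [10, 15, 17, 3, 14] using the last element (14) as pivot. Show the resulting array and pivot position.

Lomuto partition with pivot = 14:

Initial array: [10, 15, 17, 3, 14]

arr[0]=10 <= 14: swap with position 0, array becomes [10, 15, 17, 3, 14]
arr[1]=15 > 14: no swap
arr[2]=17 > 14: no swap
arr[3]=3 <= 14: swap with position 1, array becomes [10, 3, 17, 15, 14]

Place pivot at position 2: [10, 3, 14, 15, 17]
Pivot position: 2

After partitioning with pivot 14, the array becomes [10, 3, 14, 15, 17]. The pivot is placed at index 2. All elements to the left of the pivot are <= 14, and all elements to the right are > 14.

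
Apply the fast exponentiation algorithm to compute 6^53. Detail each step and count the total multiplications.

Computing 6^53 by squaring (build up from 6^1; each line after the first costs one multiplication):

6^1 = 6
6^2 = (6^1)^2 = 6^2 = 36
6^3 = 6 * 6^2 = 6 * 36 = 216
6^6 = (6^3)^2 = 216^2 = 46656
6^12 = (6^6)^2 = 46656^2 = 2176782336
6^13 = 6 * 6^12 = 6 * 2176782336 = 13060694016
6^26 = (6^13)^2 = 13060694016^2 = 170581728179578208256
6^52 = (6^26)^2 = 170581728179578208256^2 = 29098125988731506183153025616435306561536
6^53 = 6 * 6^52 = 6 * 29098125988731506183153025616435306561536 = 174588755932389037098918153698611839369216

Result: 174588755932389037098918153698611839369216
Multiplications needed: 8 (8 lines after 6^1)

6^53 = 174588755932389037098918153698611839369216. Using exponentiation by squaring, this requires 8 multiplications. The key idea: if the exponent is even, square the half-power; if odd, multiply by the base once.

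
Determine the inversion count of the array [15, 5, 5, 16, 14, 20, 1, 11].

Finding inversions in [15, 5, 5, 16, 14, 20, 1, 11]:

(0, 1): arr[0]=15 > arr[1]=5
(0, 2): arr[0]=15 > arr[2]=5
(0, 4): arr[0]=15 > arr[4]=14
(0, 6): arr[0]=15 > arr[6]=1
(0, 7): arr[0]=15 > arr[7]=11
(1, 6): arr[1]=5 > arr[6]=1
(2, 6): arr[2]=5 > arr[6]=1
(3, 4): arr[3]=16 > arr[4]=14
(3, 6): arr[3]=16 > arr[6]=1
(3, 7): arr[3]=16 > arr[7]=11
(4, 6): arr[4]=14 > arr[6]=1
(4, 7): arr[4]=14 > arr[7]=11
(5, 6): arr[5]=20 > arr[6]=1
(5, 7): arr[5]=20 > arr[7]=11

Total inversions: 14

The array has 14 inversion(s): (0,1), (0,2), (0,4), (0,6), (0,7), (1,6), (2,6), (3,4), (3,6), (3,7), (4,6), (4,7), (5,6), (5,7). Each pair (i,j) satisfies i < j and arr[i] > arr[j].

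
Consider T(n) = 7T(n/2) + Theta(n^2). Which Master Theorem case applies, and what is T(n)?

Master Theorem for T(n) = 7T(n/2) + O(n^2):

a = 7, b = 2, c = 2
log_b(a) = log_2(7) = 2.8074

Case 1: c = 2 < log_2(7) = 2.8074
T(n) = O(n^(log_2 7))

For T(n) = 7T(n/2) + O(n^2): log_2(7) = 2.8074. This is Case 1 of the Master Theorem (c < log_b(a), work dominated by leaves), giving O(n^(log_2 7)).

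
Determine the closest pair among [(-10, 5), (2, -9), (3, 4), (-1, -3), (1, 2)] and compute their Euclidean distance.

Computing all pairwise distances among 5 points:

d((-10, 5), (2, -9)) = 18.4391
d((-10, 5), (3, 4)) = 13.0384
d((-10, 5), (-1, -3)) = 12.0416
d((-10, 5), (1, 2)) = 11.4018
d((2, -9), (3, 4)) = 13.0384
d((2, -9), (-1, -3)) = 6.7082
d((2, -9), (1, 2)) = 11.0454
d((3, 4), (-1, -3)) = 8.0623
d((3, 4), (1, 2)) = 2.8284 <-- minimum
d((-1, -3), (1, 2)) = 5.3852

Closest pair: (3, 4) and (1, 2) with distance 2.8284

The closest pair is (3, 4) and (1, 2) with Euclidean distance 2.8284. For 5 points, brute-force pairwise comparison is shown above. For large n, the divide-and-conquer algorithm (sort by x, recurse on halves, check the dividing strip) achieves O(n log n).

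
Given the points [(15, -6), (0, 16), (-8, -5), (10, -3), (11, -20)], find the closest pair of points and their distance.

Computing all pairwise distances among 5 points:

d((15, -6), (0, 16)) = 26.6271
d((15, -6), (-8, -5)) = 23.0217
d((15, -6), (10, -3)) = 5.831 <-- minimum
d((15, -6), (11, -20)) = 14.5602
d((0, 16), (-8, -5)) = 22.4722
d((0, 16), (10, -3)) = 21.4709
d((0, 16), (11, -20)) = 37.6431
d((-8, -5), (10, -3)) = 18.1108
d((-8, -5), (11, -20)) = 24.2074
d((10, -3), (11, -20)) = 17.0294

Closest pair: (15, -6) and (10, -3) with distance 5.831

The closest pair is (15, -6) and (10, -3) with Euclidean distance 5.831. For 5 points, brute-force pairwise comparison is shown above. For large n, the divide-and-conquer algorithm (sort by x, recurse on halves, check the dividing strip) achieves O(n log n).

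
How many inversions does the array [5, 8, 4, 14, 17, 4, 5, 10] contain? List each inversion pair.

Finding inversions in [5, 8, 4, 14, 17, 4, 5, 10]:

(0, 2): arr[0]=5 > arr[2]=4
(0, 5): arr[0]=5 > arr[5]=4
(1, 2): arr[1]=8 > arr[2]=4
(1, 5): arr[1]=8 > arr[5]=4
(1, 6): arr[1]=8 > arr[6]=5
(3, 5): arr[3]=14 > arr[5]=4
(3, 6): arr[3]=14 > arr[6]=5
(3, 7): arr[3]=14 > arr[7]=10
(4, 5): arr[4]=17 > arr[5]=4
(4, 6): arr[4]=17 > arr[6]=5
(4, 7): arr[4]=17 > arr[7]=10

Total inversions: 11

The array has 11 inversion(s): (0,2), (0,5), (1,2), (1,5), (1,6), (3,5), (3,6), (3,7), (4,5), (4,6), (4,7). Each pair (i,j) satisfies i < j and arr[i] > arr[j].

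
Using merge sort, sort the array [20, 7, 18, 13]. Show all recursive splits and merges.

Merge sort trace:

Split: [20, 7, 18, 13] -> [20, 7] and [18, 13]
  Split: [20, 7] -> [20] and [7]
  Merge: [20] + [7] -> [7, 20]
  Split: [18, 13] -> [18] and [13]
  Merge: [18] + [13] -> [13, 18]
Merge: [7, 20] + [13, 18] -> [7, 13, 18, 20]

Final sorted array: [7, 13, 18, 20]

The merge sort proceeds by recursively splitting the array and merging sorted halves.
After all merges, the sorted array is [7, 13, 18, 20].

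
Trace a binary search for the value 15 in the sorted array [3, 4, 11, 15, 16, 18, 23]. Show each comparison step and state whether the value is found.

Binary search for 15 in [3, 4, 11, 15, 16, 18, 23]:

lo=0, hi=6, mid=3, arr[mid]=15 -> Found target at index 3!

Binary search finds 15 at index 3 after 1 comparisons. The search repeatedly halves the search space by comparing with the middle element.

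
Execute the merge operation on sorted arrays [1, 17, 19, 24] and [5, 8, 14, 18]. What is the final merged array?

Merging process:

Compare 1 vs 5: take 1 from left. Merged: [1]
Compare 17 vs 5: take 5 from right. Merged: [1, 5]
Compare 17 vs 8: take 8 from right. Merged: [1, 5, 8]
Compare 17 vs 14: take 14 from right. Merged: [1, 5, 8, 14]
Compare 17 vs 18: take 17 from left. Merged: [1, 5, 8, 14, 17]
Compare 19 vs 18: take 18 from right. Merged: [1, 5, 8, 14, 17, 18]
Append remaining from left: [19, 24]. Merged: [1, 5, 8, 14, 17, 18, 19, 24]

Final merged array: [1, 5, 8, 14, 17, 18, 19, 24]
Total comparisons: 6

The merged array is [1, 5, 8, 14, 17, 18, 19, 24], requiring 6 comparisons. The merge step runs in O(n) time where n is the total number of elements.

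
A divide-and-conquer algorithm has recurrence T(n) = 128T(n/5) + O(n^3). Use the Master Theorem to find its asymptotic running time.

Master Theorem for T(n) = 128T(n/5) + O(n^3):

a = 128, b = 5, c = 3
log_b(a) = log_5(128) = 3.0147

Case 1: c = 3 < log_5(128) = 3.0147
T(n) = O(n^(log_5 128))

For T(n) = 128T(n/5) + O(n^3): log_5(128) = 3.0147. This is Case 1 of the Master Theorem (c < log_b(a), work dominated by leaves), giving O(n^(log_5 128)).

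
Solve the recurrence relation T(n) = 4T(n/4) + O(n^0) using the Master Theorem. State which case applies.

Master Theorem for T(n) = 4T(n/4) + O(n^0):

a = 4, b = 4, c = 0
log_b(a) = log_4(4) = 1.0000

Case 1: c = 0 < log_4(4) = 1.0000
T(n) = O(n^(log_4 4)) = O(n)

For T(n) = 4T(n/4) + O(n^0): log_4(4) = 1.0000. This is Case 1 of the Master Theorem (c < log_b(a), work dominated by leaves), giving O(n).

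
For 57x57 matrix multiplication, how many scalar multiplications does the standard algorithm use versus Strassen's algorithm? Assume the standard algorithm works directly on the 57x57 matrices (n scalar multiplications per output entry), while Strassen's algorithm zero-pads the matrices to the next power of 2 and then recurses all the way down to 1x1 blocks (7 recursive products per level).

Matrix multiplication for 57x57 matrices:

Strassen's algorithm requires power-of-2 dimensions. Pad 57x57 to 64x64 (next power of 2).

Standard algorithm: 57^3 = 185193 multiplications
Strassen's algorithm: 7^(log2(64)) = 7^6 = 117649 multiplications
Savings: 185193 - 117649 = 67544 multiplications

Standard: 185193 multiplications (57^3). Strassen: 117649 multiplications (7^6, after padding to 64x64). Strassen reduces 8 recursive multiplications to 7 at each level.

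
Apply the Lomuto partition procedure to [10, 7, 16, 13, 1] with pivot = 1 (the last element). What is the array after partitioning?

Lomuto partition with pivot = 1:

Initial array: [10, 7, 16, 13, 1]

arr[0]=10 > 1: no swap
arr[1]=7 > 1: no swap
arr[2]=16 > 1: no swap
arr[3]=13 > 1: no swap

Place pivot at position 0: [1, 7, 16, 13, 10]
Pivot position: 0

After partitioning with pivot 1, the array becomes [1, 7, 16, 13, 10]. The pivot is placed at index 0. All elements to the left of the pivot are <= 1, and all elements to the right are > 1.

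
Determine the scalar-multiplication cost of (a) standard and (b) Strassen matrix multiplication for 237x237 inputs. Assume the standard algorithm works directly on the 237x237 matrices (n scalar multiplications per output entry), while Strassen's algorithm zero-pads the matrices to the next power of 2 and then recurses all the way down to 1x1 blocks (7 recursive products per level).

Matrix multiplication for 237x237 matrices:

Strassen's algorithm requires power-of-2 dimensions. Pad 237x237 to 256x256 (next power of 2).

Standard algorithm: 237^3 = 13312053 multiplications
Strassen's algorithm: 7^(log2(256)) = 7^8 = 5764801 multiplications
Savings: 13312053 - 5764801 = 7547252 multiplications

Standard: 13312053 multiplications (237^3). Strassen: 5764801 multiplications (7^8, after padding to 256x256). Strassen reduces 8 recursive multiplications to 7 at each level.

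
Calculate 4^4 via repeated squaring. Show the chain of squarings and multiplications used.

Computing 4^4 by squaring (build up from 4^1; each line after the first costs one multiplication):

4^1 = 4
4^2 = (4^1)^2 = 4^2 = 16
4^4 = (4^2)^2 = 16^2 = 256

Result: 256
Multiplications needed: 2 (2 lines after 4^1)

4^4 = 256. Using exponentiation by squaring, this requires 2 multiplications. The key idea: if the exponent is even, square the half-power; if odd, multiply by the base once.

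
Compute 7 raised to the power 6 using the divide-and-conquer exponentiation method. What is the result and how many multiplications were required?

Computing 7^6 by squaring (build up from 7^1; each line after the first costs one multiplication):

7^1 = 7
7^2 = (7^1)^2 = 7^2 = 49
7^3 = 7 * 7^2 = 7 * 49 = 343
7^6 = (7^3)^2 = 343^2 = 117649

Result: 117649
Multiplications needed: 3 (3 lines after 7^1)

7^6 = 117649. Using exponentiation by squaring, this requires 3 multiplications. The key idea: if the exponent is even, square the half-power; if odd, multiply by the base once.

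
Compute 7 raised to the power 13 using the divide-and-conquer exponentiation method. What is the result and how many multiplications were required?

Computing 7^13 by squaring (build up from 7^1; each line after the first costs one multiplication):

7^1 = 7
7^2 = (7^1)^2 = 7^2 = 49
7^3 = 7 * 7^2 = 7 * 49 = 343
7^6 = (7^3)^2 = 343^2 = 117649
7^12 = (7^6)^2 = 117649^2 = 13841287201
7^13 = 7 * 7^12 = 7 * 13841287201 = 96889010407

Result: 96889010407
Multiplications needed: 5 (5 lines after 7^1)

7^13 = 96889010407. Using exponentiation by squaring, this requires 5 multiplications. The key idea: if the exponent is even, square the half-power; if odd, multiply by the base once.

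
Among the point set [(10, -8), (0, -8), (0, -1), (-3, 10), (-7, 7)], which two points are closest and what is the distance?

Computing all pairwise distances among 5 points:

d((10, -8), (0, -8)) = 10.0
d((10, -8), (0, -1)) = 12.2066
d((10, -8), (-3, 10)) = 22.2036
d((10, -8), (-7, 7)) = 22.6716
d((0, -8), (0, -1)) = 7.0
d((0, -8), (-3, 10)) = 18.2483
d((0, -8), (-7, 7)) = 16.5529
d((0, -1), (-3, 10)) = 11.4018
d((0, -1), (-7, 7)) = 10.6301
d((-3, 10), (-7, 7)) = 5.0 <-- minimum

Closest pair: (-3, 10) and (-7, 7) with distance 5.0

The closest pair is (-3, 10) and (-7, 7) with Euclidean distance 5.0. For 5 points, brute-force pairwise comparison is shown above. For large n, the divide-and-conquer algorithm (sort by x, recurse on halves, check the dividing strip) achieves O(n log n).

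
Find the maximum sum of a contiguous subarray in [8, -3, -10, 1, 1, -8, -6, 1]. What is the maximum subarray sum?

Using Kadane's algorithm on [8, -3, -10, 1, 1, -8, -6, 1]:

Scanning through the array:
Position 1 (value -3): max_ending_here = 5, max_so_far = 8
Position 2 (value -10): max_ending_here = -5, max_so_far = 8
Position 3 (value 1): max_ending_here = 1, max_so_far = 8
Position 4 (value 1): max_ending_here = 2, max_so_far = 8
Position 5 (value -8): max_ending_here = -6, max_so_far = 8
Position 6 (value -6): max_ending_here = -6, max_so_far = 8
Position 7 (value 1): max_ending_here = 1, max_so_far = 8

Maximum subarray: [8]
Maximum sum: 8

The maximum subarray is [8] with sum 8. This subarray runs from index 0 to index 0.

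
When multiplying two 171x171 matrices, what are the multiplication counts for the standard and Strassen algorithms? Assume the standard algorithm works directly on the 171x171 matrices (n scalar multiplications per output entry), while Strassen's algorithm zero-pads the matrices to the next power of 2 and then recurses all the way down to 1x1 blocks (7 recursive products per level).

Matrix multiplication for 171x171 matrices:

Strassen's algorithm requires power-of-2 dimensions. Pad 171x171 to 256x256 (next power of 2).

Standard algorithm: 171^3 = 5000211 multiplications
Strassen's algorithm: 7^(log2(256)) = 7^8 = 5764801 multiplications
Difference: 5000211 - 5764801 = -764590 (Strassen uses MORE here due to padding overhead — for small or just-over-power-of-2 n, padding can outweigh the per-level savings)

Standard: 5000211 multiplications (171^3). Strassen: 5764801 multiplications (7^8, after padding to 256x256). Strassen reduces 8 recursive multiplications to 7 at each level.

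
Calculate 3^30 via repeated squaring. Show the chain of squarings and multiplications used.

Computing 3^30 by squaring (build up from 3^1; each line after the first costs one multiplication):

3^1 = 3
3^2 = (3^1)^2 = 3^2 = 9
3^3 = 3 * 3^2 = 3 * 9 = 27
3^6 = (3^3)^2 = 27^2 = 729
3^7 = 3 * 3^6 = 3 * 729 = 2187
3^14 = (3^7)^2 = 2187^2 = 4782969
3^15 = 3 * 3^14 = 3 * 4782969 = 14348907
3^30 = (3^15)^2 = 14348907^2 = 205891132094649

Result: 205891132094649
Multiplications needed: 7 (7 lines after 3^1)

3^30 = 205891132094649. Using exponentiation by squaring, this requires 7 multiplications. The key idea: if the exponent is even, square the half-power; if odd, multiply by the base once.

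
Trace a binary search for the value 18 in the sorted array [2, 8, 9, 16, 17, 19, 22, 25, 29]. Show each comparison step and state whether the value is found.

Binary search for 18 in [2, 8, 9, 16, 17, 19, 22, 25, 29]:

lo=0, hi=8, mid=4, arr[mid]=17 -> 17 < 18, search right half
lo=5, hi=8, mid=6, arr[mid]=22 -> 22 > 18, search left half
lo=5, hi=5, mid=5, arr[mid]=19 -> 19 > 18, search left half
lo=5 > hi=4, target 18 not found

Binary search determines that 18 is not in the array after 3 comparisons. The search space was exhausted without finding the target.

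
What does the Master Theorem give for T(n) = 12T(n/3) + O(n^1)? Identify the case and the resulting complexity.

Master Theorem for T(n) = 12T(n/3) + O(n^1):

a = 12, b = 3, c = 1
log_b(a) = log_3(12) = 2.2619

Case 1: c = 1 < log_3(12) = 2.2619
T(n) = O(n^(log_3 12))

For T(n) = 12T(n/3) + O(n^1): log_3(12) = 2.2619. This is Case 1 of the Master Theorem (c < log_b(a), work dominated by leaves), giving O(n^(log_3 12)).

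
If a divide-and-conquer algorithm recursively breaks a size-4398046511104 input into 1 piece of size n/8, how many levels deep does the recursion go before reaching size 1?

For divide and conquer with division factor 8:

Problem sizes at each level:
Level 0: 4398046511104
Level 1: 549755813888
Level 2: 68719476736
Level 3: 8589934592
Level 4: 1073741824
Level 5: 134217728
Level 6: 16777216
Level 7: 2097152
Level 8: 262144
Level 9: 32768
Level 10: 4096
Level 11: 512
Level 12: 64
Level 13: 8
Level 14: 1

The root is level 0 and the size-1 base case is level 14 (the tree spans levels 0 through 14, i.e. 15 levels counting the root), so the depth is the number of divisions: log_8(4398046511104) = 14

The recursion tree depth is log_8(4398046511104) = 14. At each level, the problem size is divided by 8, so it takes 14 divisions to reduce to a base case of size 1. The algorithm makes 1 recursive call at each level.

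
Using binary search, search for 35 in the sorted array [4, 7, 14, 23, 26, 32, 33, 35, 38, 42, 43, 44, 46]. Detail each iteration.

Binary search for 35 in [4, 7, 14, 23, 26, 32, 33, 35, 38, 42, 43, 44, 46]:

lo=0, hi=12, mid=6, arr[mid]=33 -> 33 < 35, search right half
lo=7, hi=12, mid=9, arr[mid]=42 -> 42 > 35, search left half
lo=7, hi=8, mid=7, arr[mid]=35 -> Found target at index 7!

Binary search finds 35 at index 7 after 3 comparisons. The search repeatedly halves the search space by comparing with the middle element.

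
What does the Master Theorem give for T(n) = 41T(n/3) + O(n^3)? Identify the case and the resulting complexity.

Master Theorem for T(n) = 41T(n/3) + O(n^3):

a = 41, b = 3, c = 3
log_b(a) = log_3(41) = 3.3802

Case 1: c = 3 < log_3(41) = 3.3802
T(n) = O(n^(log_3 41))

For T(n) = 41T(n/3) + O(n^3): log_3(41) = 3.3802. This is Case 1 of the Master Theorem (c < log_b(a), work dominated by leaves), giving O(n^(log_3 41)).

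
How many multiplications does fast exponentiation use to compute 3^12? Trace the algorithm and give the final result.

Computing 3^12 by squaring (build up from 3^1; each line after the first costs one multiplication):

3^1 = 3
3^2 = (3^1)^2 = 3^2 = 9
3^3 = 3 * 3^2 = 3 * 9 = 27
3^6 = (3^3)^2 = 27^2 = 729
3^12 = (3^6)^2 = 729^2 = 531441

Result: 531441
Multiplications needed: 4 (4 lines after 3^1)

3^12 = 531441. Using exponentiation by squaring, this requires 4 multiplications. The key idea: if the exponent is even, square the half-power; if odd, multiply by the base once.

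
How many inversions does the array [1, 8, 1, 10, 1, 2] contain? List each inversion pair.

Finding inversions in [1, 8, 1, 10, 1, 2]:

(1, 2): arr[1]=8 > arr[2]=1
(1, 4): arr[1]=8 > arr[4]=1
(1, 5): arr[1]=8 > arr[5]=2
(3, 4): arr[3]=10 > arr[4]=1
(3, 5): arr[3]=10 > arr[5]=2

Total inversions: 5

The array has 5 inversion(s): (1,2), (1,4), (1,5), (3,4), (3,5). Each pair (i,j) satisfies i < j and arr[i] > arr[j].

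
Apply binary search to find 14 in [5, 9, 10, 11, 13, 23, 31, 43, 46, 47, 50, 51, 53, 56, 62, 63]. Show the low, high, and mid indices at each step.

Binary search for 14 in [5, 9, 10, 11, 13, 23, 31, 43, 46, 47, 50, 51, 53, 56, 62, 63]:

lo=0, hi=15, mid=7, arr[mid]=43 -> 43 > 14, search left half
lo=0, hi=6, mid=3, arr[mid]=11 -> 11 < 14, search right half
lo=4, hi=6, mid=5, arr[mid]=23 -> 23 > 14, search left half
lo=4, hi=4, mid=4, arr[mid]=13 -> 13 < 14, search right half
lo=5 > hi=4, target 14 not found

Binary search determines that 14 is not in the array after 4 comparisons. The search space was exhausted without finding the target.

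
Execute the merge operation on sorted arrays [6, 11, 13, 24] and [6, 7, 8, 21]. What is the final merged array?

Merging process:

Compare 6 vs 6: take 6 from left. Merged: [6]
Compare 11 vs 6: take 6 from right. Merged: [6, 6]
Compare 11 vs 7: take 7 from right. Merged: [6, 6, 7]
Compare 11 vs 8: take 8 from right. Merged: [6, 6, 7, 8]
Compare 11 vs 21: take 11 from left. Merged: [6, 6, 7, 8, 11]
Compare 13 vs 21: take 13 from left. Merged: [6, 6, 7, 8, 11, 13]
Compare 24 vs 21: take 21 from right. Merged: [6, 6, 7, 8, 11, 13, 21]
Append remaining from left: [24]. Merged: [6, 6, 7, 8, 11, 13, 21, 24]

Final merged array: [6, 6, 7, 8, 11, 13, 21, 24]
Total comparisons: 7

The merged array is [6, 6, 7, 8, 11, 13, 21, 24], requiring 7 comparisons. The merge step runs in O(n) time where n is the total number of elements.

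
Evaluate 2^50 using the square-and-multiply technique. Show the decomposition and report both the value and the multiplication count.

Computing 2^50 by squaring (build up from 2^1; each line after the first costs one multiplication):

2^1 = 2
2^2 = (2^1)^2 = 2^2 = 4
2^3 = 2 * 2^2 = 2 * 4 = 8
2^6 = (2^3)^2 = 8^2 = 64
2^12 = (2^6)^2 = 64^2 = 4096
2^24 = (2^12)^2 = 4096^2 = 16777216
2^25 = 2 * 2^24 = 2 * 16777216 = 33554432
2^50 = (2^25)^2 = 33554432^2 = 1125899906842624

Result: 1125899906842624
Multiplications needed: 7 (7 lines after 2^1)

2^50 = 1125899906842624. Using exponentiation by squaring, this requires 7 multiplications. The key idea: if the exponent is even, square the half-power; if odd, multiply by the base once.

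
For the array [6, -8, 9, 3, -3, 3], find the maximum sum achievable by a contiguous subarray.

Using Kadane's algorithm on [6, -8, 9, 3, -3, 3]:

Scanning through the array:
Position 1 (value -8): max_ending_here = -2, max_so_far = 6
Position 2 (value 9): max_ending_here = 9, max_so_far = 9
Position 3 (value 3): max_ending_here = 12, max_so_far = 12
Position 4 (value -3): max_ending_here = 9, max_so_far = 12
Position 5 (value 3): max_ending_here = 12, max_so_far = 12

Maximum subarray: [9, 3]
Maximum sum: 12

The maximum subarray is [9, 3] with sum 12. This subarray runs from index 2 to index 3.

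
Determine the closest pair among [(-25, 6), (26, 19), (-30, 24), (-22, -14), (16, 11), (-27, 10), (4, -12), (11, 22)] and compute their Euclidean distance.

Computing all pairwise distances among 8 points:

d((-25, 6), (26, 19)) = 52.6308
d((-25, 6), (-30, 24)) = 18.6815
d((-25, 6), (-22, -14)) = 20.2237
d((-25, 6), (16, 11)) = 41.3038
d((-25, 6), (-27, 10)) = 4.4721 <-- minimum
d((-25, 6), (4, -12)) = 34.1321
d((-25, 6), (11, 22)) = 39.3954
d((26, 19), (-30, 24)) = 56.2228
d((26, 19), (-22, -14)) = 58.2495
d((26, 19), (16, 11)) = 12.8062
d((26, 19), (-27, 10)) = 53.7587
d((26, 19), (4, -12)) = 38.0132
d((26, 19), (11, 22)) = 15.2971
d((-30, 24), (-22, -14)) = 38.833
d((-30, 24), (16, 11)) = 47.8017
d((-30, 24), (-27, 10)) = 14.3178
d((-30, 24), (4, -12)) = 49.5177
d((-30, 24), (11, 22)) = 41.0488
d((-22, -14), (16, 11)) = 45.4863
d((-22, -14), (-27, 10)) = 24.5153
d((-22, -14), (4, -12)) = 26.0768
d((-22, -14), (11, 22)) = 48.8365
d((16, 11), (-27, 10)) = 43.0116
d((16, 11), (4, -12)) = 25.9422
d((16, 11), (11, 22)) = 12.083
d((-27, 10), (4, -12)) = 38.0132
d((-27, 10), (11, 22)) = 39.8497
d((4, -12), (11, 22)) = 34.7131

Closest pair: (-25, 6) and (-27, 10) with distance 4.4721

The closest pair is (-25, 6) and (-27, 10) with Euclidean distance 4.4721. For 8 points, brute-force pairwise comparison is shown above. For large n, the divide-and-conquer algorithm (sort by x, recurse on halves, check the dividing strip) achieves O(n log n).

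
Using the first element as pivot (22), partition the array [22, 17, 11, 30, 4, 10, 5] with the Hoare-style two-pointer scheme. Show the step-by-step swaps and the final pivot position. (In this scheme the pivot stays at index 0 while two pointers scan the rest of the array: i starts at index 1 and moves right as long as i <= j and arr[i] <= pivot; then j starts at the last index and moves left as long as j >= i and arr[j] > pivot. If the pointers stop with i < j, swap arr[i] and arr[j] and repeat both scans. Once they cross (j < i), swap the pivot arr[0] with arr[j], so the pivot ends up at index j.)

Hoare-style two-pointer partition with pivot = 22:

Initial array: [22, 17, 11, 30, 4, 10, 5]

Pointers start at i = 1, j = 6.
i stops at index 3 (arr[3]=30 > 22), j stops at index 6 (arr[6]=5 <= 22): swap arr[3] and arr[6], array becomes [22, 17, 11, 5, 4, 10, 30]
i ends at 6, j ends at 5: the pointers have crossed (j < i), so scanning stops.

Swap pivot arr[0] with arr[5] to place pivot at position 5: [10, 17, 11, 5, 4, 22, 30]
Pivot position: 5

After partitioning with pivot 22, the array becomes [10, 17, 11, 5, 4, 22, 30]. The pivot is placed at index 5. All elements to the left of the pivot are <= 22, and all elements to the right are > 22.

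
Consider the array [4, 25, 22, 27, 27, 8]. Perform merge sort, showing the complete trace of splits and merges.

Merge sort trace:

Split: [4, 25, 22, 27, 27, 8] -> [4, 25, 22] and [27, 27, 8]
  Split: [4, 25, 22] -> [4] and [25, 22]
    Split: [25, 22] -> [25] and [22]
    Merge: [25] + [22] -> [22, 25]
  Merge: [4] + [22, 25] -> [4, 22, 25]
  Split: [27, 27, 8] -> [27] and [27, 8]
    Split: [27, 8] -> [27] and [8]
    Merge: [27] + [8] -> [8, 27]
  Merge: [27] + [8, 27] -> [8, 27, 27]
Merge: [4, 22, 25] + [8, 27, 27] -> [4, 8, 22, 25, 27, 27]

Final sorted array: [4, 8, 22, 25, 27, 27]

The merge sort proceeds by recursively splitting the array and merging sorted halves.
After all merges, the sorted array is [4, 8, 22, 25, 27, 27].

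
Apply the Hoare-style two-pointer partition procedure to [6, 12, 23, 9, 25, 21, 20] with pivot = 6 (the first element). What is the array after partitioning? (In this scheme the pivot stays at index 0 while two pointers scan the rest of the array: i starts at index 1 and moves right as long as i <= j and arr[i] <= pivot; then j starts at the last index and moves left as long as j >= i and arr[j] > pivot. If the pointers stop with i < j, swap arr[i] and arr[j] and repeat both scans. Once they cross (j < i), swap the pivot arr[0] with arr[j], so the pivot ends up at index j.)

Hoare-style two-pointer partition with pivot = 6:

Initial array: [6, 12, 23, 9, 25, 21, 20]

Pointers start at i = 1, j = 6.
i ends at 1, j ends at 0: the pointers have crossed (j < i), so scanning stops.

j = 0, so swapping arr[0] with arr[j] leaves the pivot at position 0: [6, 12, 23, 9, 25, 21, 20]
Pivot position: 0

After partitioning with pivot 6, the array becomes [6, 12, 23, 9, 25, 21, 20]. The pivot is placed at index 0. All elements to the left of the pivot are <= 6, and all elements to the right are > 6.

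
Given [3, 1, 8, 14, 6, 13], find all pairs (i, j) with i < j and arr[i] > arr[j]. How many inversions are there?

Finding inversions in [3, 1, 8, 14, 6, 13]:

(0, 1): arr[0]=3 > arr[1]=1
(2, 4): arr[2]=8 > arr[4]=6
(3, 4): arr[3]=14 > arr[4]=6
(3, 5): arr[3]=14 > arr[5]=13

Total inversions: 4

The array has 4 inversion(s): (0,1), (2,4), (3,4), (3,5). Each pair (i,j) satisfies i < j and arr[i] > arr[j].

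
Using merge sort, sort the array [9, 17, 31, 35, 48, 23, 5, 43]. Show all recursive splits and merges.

Merge sort trace:

Split: [9, 17, 31, 35, 48, 23, 5, 43] -> [9, 17, 31, 35] and [48, 23, 5, 43]
  Split: [9, 17, 31, 35] -> [9, 17] and [31, 35]
    Split: [9, 17] -> [9] and [17]
    Merge: [9] + [17] -> [9, 17]
    Split: [31, 35] -> [31] and [35]
    Merge: [31] + [35] -> [31, 35]
  Merge: [9, 17] + [31, 35] -> [9, 17, 31, 35]
  Split: [48, 23, 5, 43] -> [48, 23] and [5, 43]
    Split: [48, 23] -> [48] and [23]
    Merge: [48] + [23] -> [23, 48]
    Split: [5, 43] -> [5] and [43]
    Merge: [5] + [43] -> [5, 43]
  Merge: [23, 48] + [5, 43] -> [5, 23, 43, 48]
Merge: [9, 17, 31, 35] + [5, 23, 43, 48] -> [5, 9, 17, 23, 31, 35, 43, 48]

Final sorted array: [5, 9, 17, 23, 31, 35, 43, 48]

The merge sort proceeds by recursively splitting the array and merging sorted halves.
After all merges, the sorted array is [5, 9, 17, 23, 31, 35, 43, 48].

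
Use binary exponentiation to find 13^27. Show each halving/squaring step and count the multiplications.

Computing 13^27 by squaring (build up from 13^1; each line after the first costs one multiplication):

13^1 = 13
13^2 = (13^1)^2 = 13^2 = 169
13^3 = 13 * 13^2 = 13 * 169 = 2197
13^6 = (13^3)^2 = 2197^2 = 4826809
13^12 = (13^6)^2 = 4826809^2 = 23298085122481
13^13 = 13 * 13^12 = 13 * 23298085122481 = 302875106592253
13^26 = (13^13)^2 = 302875106592253^2 = 91733330193268616658399616009
13^27 = 13 * 13^26 = 13 * 91733330193268616658399616009 = 1192533292512492016559195008117

Result: 1192533292512492016559195008117
Multiplications needed: 7 (7 lines after 13^1)

13^27 = 1192533292512492016559195008117. Using exponentiation by squaring, this requires 7 multiplications. The key idea: if the exponent is even, square the half-power; if odd, multiply by the base once.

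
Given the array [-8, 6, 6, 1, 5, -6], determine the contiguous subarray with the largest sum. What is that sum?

Using Kadane's algorithm on [-8, 6, 6, 1, 5, -6]:

Scanning through the array:
Position 1 (value 6): max_ending_here = 6, max_so_far = 6
Position 2 (value 6): max_ending_here = 12, max_so_far = 12
Position 3 (value 1): max_ending_here = 13, max_so_far = 13
Position 4 (value 5): max_ending_here = 18, max_so_far = 18
Position 5 (value -6): max_ending_here = 12, max_so_far = 18

Maximum subarray: [6, 6, 1, 5]
Maximum sum: 18

The maximum subarray is [6, 6, 1, 5] with sum 18. This subarray runs from index 1 to index 4.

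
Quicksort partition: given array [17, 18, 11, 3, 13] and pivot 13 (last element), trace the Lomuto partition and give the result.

Lomuto partition with pivot = 13:

Initial array: [17, 18, 11, 3, 13]

arr[0]=17 > 13: no swap
arr[1]=18 > 13: no swap
arr[2]=11 <= 13: swap with position 0, array becomes [11, 18, 17, 3, 13]
arr[3]=3 <= 13: swap with position 1, array becomes [11, 3, 17, 18, 13]

Place pivot at position 2: [11, 3, 13, 18, 17]
Pivot position: 2

After partitioning with pivot 13, the array becomes [11, 3, 13, 18, 17]. The pivot is placed at index 2. All elements to the left of the pivot are <= 13, and all elements to the right are > 13.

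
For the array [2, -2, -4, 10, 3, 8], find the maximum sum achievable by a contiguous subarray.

Using Kadane's algorithm on [2, -2, -4, 10, 3, 8]:

Scanning through the array:
Position 1 (value -2): max_ending_here = 0, max_so_far = 2
Position 2 (value -4): max_ending_here = -4, max_so_far = 2
Position 3 (value 10): max_ending_here = 10, max_so_far = 10
Position 4 (value 3): max_ending_here = 13, max_so_far = 13
Position 5 (value 8): max_ending_here = 21, max_so_far = 21

Maximum subarray: [10, 3, 8]
Maximum sum: 21

The maximum subarray is [10, 3, 8] with sum 21. This subarray runs from index 3 to index 5.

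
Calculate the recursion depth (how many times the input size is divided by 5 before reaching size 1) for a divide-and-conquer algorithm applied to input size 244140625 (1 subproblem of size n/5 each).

For divide and conquer with division factor 5:

Problem sizes at each level:
Level 0: 244140625
Level 1: 48828125
Level 2: 9765625
Level 3: 1953125
Level 4: 390625
Level 5: 78125
Level 6: 15625
Level 7: 3125
Level 8: 625
Level 9: 125
Level 10: 25
Level 11: 5
Level 12: 1

The root is level 0 and the size-1 base case is level 12 (the tree spans levels 0 through 12, i.e. 13 levels counting the root), so the depth is the number of divisions: log_5(244140625) = 12

The recursion tree depth is log_5(244140625) = 12. At each level, the problem size is divided by 5, so it takes 12 divisions to reduce to a base case of size 1. The algorithm makes 1 recursive call at each level.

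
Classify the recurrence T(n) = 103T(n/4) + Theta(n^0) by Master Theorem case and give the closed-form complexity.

Master Theorem for T(n) = 103T(n/4) + O(n^0):

a = 103, b = 4, c = 0
log_b(a) = log_4(103) = 3.3433

Case 1: c = 0 < log_4(103) = 3.3433
T(n) = O(n^(log_4 103))

For T(n) = 103T(n/4) + O(n^0): log_4(103) = 3.3433. This is Case 1 of the Master Theorem (c < log_b(a), work dominated by leaves), giving O(n^(log_4 103)).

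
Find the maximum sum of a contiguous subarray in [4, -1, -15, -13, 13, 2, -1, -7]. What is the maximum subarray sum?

Using Kadane's algorithm on [4, -1, -15, -13, 13, 2, -1, -7]:

Scanning through the array:
Position 1 (value -1): max_ending_here = 3, max_so_far = 4
Position 2 (value -15): max_ending_here = -12, max_so_far = 4
Position 3 (value -13): max_ending_here = -13, max_so_far = 4
Position 4 (value 13): max_ending_here = 13, max_so_far = 13
Position 5 (value 2): max_ending_here = 15, max_so_far = 15
Position 6 (value -1): max_ending_here = 14, max_so_far = 15
Position 7 (value -7): max_ending_here = 7, max_so_far = 15

Maximum subarray: [13, 2]
Maximum sum: 15

The maximum subarray is [13, 2] with sum 15. This subarray runs from index 4 to index 5.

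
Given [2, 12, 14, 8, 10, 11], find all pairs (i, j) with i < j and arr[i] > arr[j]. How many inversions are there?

Finding inversions in [2, 12, 14, 8, 10, 11]:

(1, 3): arr[1]=12 > arr[3]=8
(1, 4): arr[1]=12 > arr[4]=10
(1, 5): arr[1]=12 > arr[5]=11
(2, 3): arr[2]=14 > arr[3]=8
(2, 4): arr[2]=14 > arr[4]=10
(2, 5): arr[2]=14 > arr[5]=11

Total inversions: 6

The array has 6 inversion(s): (1,3), (1,4), (1,5), (2,3), (2,4), (2,5). Each pair (i,j) satisfies i < j and arr[i] > arr[j].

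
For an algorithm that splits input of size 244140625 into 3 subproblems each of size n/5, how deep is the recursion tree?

For divide and conquer with division factor 5:

Problem sizes at each level:
Level 0: 244140625
Level 1: 48828125
Level 2: 9765625
Level 3: 1953125
Level 4: 390625
Level 5: 78125
Level 6: 15625
Level 7: 3125
Level 8: 625
Level 9: 125
Level 10: 25
Level 11: 5
Level 12: 1

The root is level 0 and the size-1 base case is level 12 (the tree spans levels 0 through 12, i.e. 13 levels counting the root), so the depth is the number of divisions: log_5(244140625) = 12

The recursion tree depth is log_5(244140625) = 12. At each level, the problem size is divided by 5, so it takes 12 divisions to reduce to a base case of size 1. The algorithm makes 3 recursive calls at each level.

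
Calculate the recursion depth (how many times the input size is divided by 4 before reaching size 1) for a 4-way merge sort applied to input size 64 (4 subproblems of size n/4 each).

For divide and conquer with division factor 4:

Problem sizes at each level:
Level 0: 64
Level 1: 16
Level 2: 4
Level 3: 1

The root is level 0 and the size-1 base case is level 3 (the tree spans levels 0 through 3, i.e. 4 levels counting the root), so the depth is the number of divisions: log_4(64) = 3

The recursion tree depth is log_4(64) = 3. At each level, the problem size is divided by 4, so it takes 3 divisions to reduce to a base case of size 1. The algorithm makes 4 recursive calls at each level.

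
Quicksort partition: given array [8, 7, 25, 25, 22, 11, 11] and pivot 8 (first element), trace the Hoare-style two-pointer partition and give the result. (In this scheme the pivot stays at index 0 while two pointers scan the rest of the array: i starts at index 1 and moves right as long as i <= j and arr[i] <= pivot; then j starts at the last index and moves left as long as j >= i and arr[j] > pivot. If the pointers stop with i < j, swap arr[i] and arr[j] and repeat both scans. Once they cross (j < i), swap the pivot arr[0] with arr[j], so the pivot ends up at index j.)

Hoare-style two-pointer partition with pivot = 8:

Initial array: [8, 7, 25, 25, 22, 11, 11]

Pointers start at i = 1, j = 6.
i ends at 2, j ends at 1: the pointers have crossed (j < i), so scanning stops.

Swap pivot arr[0] with arr[1] to place pivot at position 1: [7, 8, 25, 25, 22, 11, 11]
Pivot position: 1

After partitioning with pivot 8, the array becomes [7, 8, 25, 25, 22, 11, 11]. The pivot is placed at index 1. All elements to the left of the pivot are <= 8, and all elements to the right are > 8.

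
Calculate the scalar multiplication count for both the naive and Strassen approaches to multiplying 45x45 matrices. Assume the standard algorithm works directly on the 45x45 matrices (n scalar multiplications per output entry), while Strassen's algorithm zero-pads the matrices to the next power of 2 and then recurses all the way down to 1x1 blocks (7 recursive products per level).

Matrix multiplication for 45x45 matrices:

Strassen's algorithm requires power-of-2 dimensions. Pad 45x45 to 64x64 (next power of 2).

Standard algorithm: 45^3 = 91125 multiplications
Strassen's algorithm: 7^(log2(64)) = 7^6 = 117649 multiplications
Difference: 91125 - 117649 = -26524 (Strassen uses MORE here due to padding overhead — for small or just-over-power-of-2 n, padding can outweigh the per-level savings)

Standard: 91125 multiplications (45^3). Strassen: 117649 multiplications (7^6, after padding to 64x64). Strassen reduces 8 recursive multiplications to 7 at each level.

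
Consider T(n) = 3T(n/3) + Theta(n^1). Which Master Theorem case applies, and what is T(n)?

Master Theorem for T(n) = 3T(n/3) + O(n^1):

a = 3, b = 3, c = 1
log_b(a) = log_3(3) = 1.0000

Case 2: c = 1 = log_3(3) = 1.0000
T(n) = O(n^1 log n) = O(n log n)

For T(n) = 3T(n/3) + O(n^1): log_3(3) = 1.0000. This is Case 2 of the Master Theorem (c = log_b(a), equal work at all levels), giving O(n log n).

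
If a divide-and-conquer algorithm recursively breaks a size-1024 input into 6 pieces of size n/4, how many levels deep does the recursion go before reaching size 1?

For divide and conquer with division factor 4:

Problem sizes at each level:
Level 0: 1024
Level 1: 256
Level 2: 64
Level 3: 16
Level 4: 4
Level 5: 1

The root is level 0 and the size-1 base case is level 5 (the tree spans levels 0 through 5, i.e. 6 levels counting the root), so the depth is the number of divisions: log_4(1024) = 5

The recursion tree depth is log_4(1024) = 5. At each level, the problem size is divided by 4, so it takes 5 divisions to reduce to a base case of size 1. The algorithm makes 6 recursive calls at each level.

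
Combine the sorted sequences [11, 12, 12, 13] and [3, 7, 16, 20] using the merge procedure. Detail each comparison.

Merging process:

Compare 11 vs 3: take 3 from right. Merged: [3]
Compare 11 vs 7: take 7 from right. Merged: [3, 7]
Compare 11 vs 16: take 11 from left. Merged: [3, 7, 11]
Compare 12 vs 16: take 12 from left. Merged: [3, 7, 11, 12]
Compare 12 vs 16: take 12 from left. Merged: [3, 7, 11, 12, 12]
Compare 13 vs 16: take 13 from left. Merged: [3, 7, 11, 12, 12, 13]
Append remaining from right: [16, 20]. Merged: [3, 7, 11, 12, 12, 13, 16, 20]

Final merged array: [3, 7, 11, 12, 12, 13, 16, 20]
Total comparisons: 6

The merged array is [3, 7, 11, 12, 12, 13, 16, 20], requiring 6 comparisons. The merge step runs in O(n) time where n is the total number of elements.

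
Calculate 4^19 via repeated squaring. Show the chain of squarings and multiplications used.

Computing 4^19 by squaring (build up from 4^1; each line after the first costs one multiplication):

4^1 = 4
4^2 = (4^1)^2 = 4^2 = 16
4^4 = (4^2)^2 = 16^2 = 256
4^8 = (4^4)^2 = 256^2 = 65536
4^9 = 4 * 4^8 = 4 * 65536 = 262144
4^18 = (4^9)^2 = 262144^2 = 68719476736
4^19 = 4 * 4^18 = 4 * 68719476736 = 274877906944

Result: 274877906944
Multiplications needed: 6 (6 lines after 4^1)

4^19 = 274877906944. Using exponentiation by squaring, this requires 6 multiplications. The key idea: if the exponent is even, square the half-power; if odd, multiply by the base once.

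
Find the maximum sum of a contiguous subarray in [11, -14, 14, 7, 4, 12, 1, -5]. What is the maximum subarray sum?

Using Kadane's algorithm on [11, -14, 14, 7, 4, 12, 1, -5]:

Scanning through the array:
Position 1 (value -14): max_ending_here = -3, max_so_far = 11
Position 2 (value 14): max_ending_here = 14, max_so_far = 14
Position 3 (value 7): max_ending_here = 21, max_so_far = 21
Position 4 (value 4): max_ending_here = 25, max_so_far = 25
Position 5 (value 12): max_ending_here = 37, max_so_far = 37
Position 6 (value 1): max_ending_here = 38, max_so_far = 38
Position 7 (value -5): max_ending_here = 33, max_so_far = 38

Maximum subarray: [14, 7, 4, 12, 1]
Maximum sum: 38

The maximum subarray is [14, 7, 4, 12, 1] with sum 38. This subarray runs from index 2 to index 6.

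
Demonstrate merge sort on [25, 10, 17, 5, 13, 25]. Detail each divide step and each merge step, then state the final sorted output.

Merge sort trace:

Split: [25, 10, 17, 5, 13, 25] -> [25, 10, 17] and [5, 13, 25]
  Split: [25, 10, 17] -> [25] and [10, 17]
    Split: [10, 17] -> [10] and [17]
    Merge: [10] + [17] -> [10, 17]
  Merge: [25] + [10, 17] -> [10, 17, 25]
  Split: [5, 13, 25] -> [5] and [13, 25]
    Split: [13, 25] -> [13] and [25]
    Merge: [13] + [25] -> [13, 25]
  Merge: [5] + [13, 25] -> [5, 13, 25]
Merge: [10, 17, 25] + [5, 13, 25] -> [5, 10, 13, 17, 25, 25]

Final sorted array: [5, 10, 13, 17, 25, 25]

The merge sort proceeds by recursively splitting the array and merging sorted halves.
After all merges, the sorted array is [5, 10, 13, 17, 25, 25].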